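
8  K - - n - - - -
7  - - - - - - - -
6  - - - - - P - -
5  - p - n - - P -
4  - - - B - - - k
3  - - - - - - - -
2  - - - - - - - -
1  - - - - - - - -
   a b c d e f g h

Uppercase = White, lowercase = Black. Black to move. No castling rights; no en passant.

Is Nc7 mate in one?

no

After Nc7: white king on a8; in check: yes, from the black knight on c7.
White has 2 legal replies: Kb8, Ka7.
In check but a legal move exists → not checkmate.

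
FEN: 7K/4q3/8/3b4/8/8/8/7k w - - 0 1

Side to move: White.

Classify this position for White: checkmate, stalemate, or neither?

White to move; white king on h8.
In check: no.
King squares — g7: attacked by Qe7; h7: attacked by Qe7; g8: attacked by Bd5.
Legal moves for White: none.
Not in check and no legal moves → stalemate.

stalemate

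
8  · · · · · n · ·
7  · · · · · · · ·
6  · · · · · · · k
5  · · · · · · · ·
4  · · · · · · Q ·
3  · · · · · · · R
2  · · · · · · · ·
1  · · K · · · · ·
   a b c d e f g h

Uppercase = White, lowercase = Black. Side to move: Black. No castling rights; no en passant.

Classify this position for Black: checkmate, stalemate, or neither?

checkmate

Black to move; black king on h6.
In check: yes, from the white rook on h3.
King squares — g5: attacked by Qg4; h5: attacked by Rh3; g6: attacked by Qg4; g7: attacked by Qg4; h7: attacked by Rh3.
Legal moves for Black: none.
In check with no legal moves → checkmate.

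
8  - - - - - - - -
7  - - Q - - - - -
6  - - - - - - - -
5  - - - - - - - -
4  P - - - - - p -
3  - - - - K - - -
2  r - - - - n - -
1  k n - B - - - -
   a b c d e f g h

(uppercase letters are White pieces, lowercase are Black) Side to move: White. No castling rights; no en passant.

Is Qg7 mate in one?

no

After Qg7: black king on a1; in check: yes, from the white queen on g7.
Black has 2 legal replies: Rb2, Nc3.
In check but a legal move exists → not checkmate.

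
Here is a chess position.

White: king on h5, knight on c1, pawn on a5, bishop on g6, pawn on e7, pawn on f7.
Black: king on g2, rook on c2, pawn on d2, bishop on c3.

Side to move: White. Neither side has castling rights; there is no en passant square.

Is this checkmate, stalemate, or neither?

White to move; white king on h5.
In check: no.
Legal moves for White include: Bh7, Bf5, Be4+, Bd3, Bxc2, Kh6, Kg5, Kh4, Kg4, Nd3, Nb3, Ne2, Na2, f8=Q, f8=R, f8=B, f8=N, e8=Q, ... (list truncated; more exist).
White has legal moves and is not in check → neither.

neither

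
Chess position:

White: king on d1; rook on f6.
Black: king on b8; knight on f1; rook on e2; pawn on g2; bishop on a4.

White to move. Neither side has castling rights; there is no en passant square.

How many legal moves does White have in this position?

2

White to move; king on d1.
In check: yes, from the black bishop on a4.
Legal moves: Kxe2, Kc1.
Count: 2.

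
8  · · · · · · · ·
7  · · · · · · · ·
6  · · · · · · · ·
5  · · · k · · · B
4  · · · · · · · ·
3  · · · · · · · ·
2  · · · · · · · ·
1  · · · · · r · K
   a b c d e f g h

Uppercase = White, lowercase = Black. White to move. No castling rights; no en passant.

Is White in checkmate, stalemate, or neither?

neither

White to move; white king on h1.
In check: yes, from the black rook on f1.
King squares — g1: attacked by Rf1; g2: available; h2: available.
Legal moves for White: Kh2, Kg2.
White is in check but has 2 legal moves → neither.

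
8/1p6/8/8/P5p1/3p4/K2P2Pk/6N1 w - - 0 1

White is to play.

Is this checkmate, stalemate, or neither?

White to move; white king on a2.
In check: no.
Legal moves for White: Kb3, Ka3, Kb2, Kb1, Ka1, Nh3, Nf3+, Ne2, a5, g3.
White has 10 legal moves and is not in check → neither.

neither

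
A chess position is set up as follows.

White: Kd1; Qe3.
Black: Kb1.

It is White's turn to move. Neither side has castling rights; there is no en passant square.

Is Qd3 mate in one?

After Qd3: black king on b1; in check: yes, from the white queen on d3.
Black has 3 legal replies: Kb2, Ka2, Ka1.
In check but a legal move exists → not checkmate.

no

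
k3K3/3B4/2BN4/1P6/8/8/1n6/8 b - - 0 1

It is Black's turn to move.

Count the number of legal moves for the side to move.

2

Black to move; king on a8.
In check: yes, from the white bishop on c6.
Legal moves: Kb8, Ka7.
Count: 2.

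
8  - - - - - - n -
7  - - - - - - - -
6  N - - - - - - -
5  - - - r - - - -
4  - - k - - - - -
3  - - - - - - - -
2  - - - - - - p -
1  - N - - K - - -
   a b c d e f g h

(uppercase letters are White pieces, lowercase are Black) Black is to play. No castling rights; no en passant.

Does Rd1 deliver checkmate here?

no

After Rd1: white king on e1; in check: yes, from the black rook on d1.
White has 3 legal replies: Kf2, Ke2, Kxd1.
In check but a legal move exists → not checkmate.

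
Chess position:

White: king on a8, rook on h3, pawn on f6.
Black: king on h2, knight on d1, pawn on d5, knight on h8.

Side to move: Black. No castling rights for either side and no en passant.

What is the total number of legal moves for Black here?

Black to move; king on h2.
In check: yes, from the white rook on h3.
Legal moves: Kxh3, Kg2, Kg1.
Count: 3.

3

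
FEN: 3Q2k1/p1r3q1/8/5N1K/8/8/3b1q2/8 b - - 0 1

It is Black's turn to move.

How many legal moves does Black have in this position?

3

Black to move; king on g8.
In check: yes, from the white queen on d8.
Legal moves: Kh7, Kf7, Qf8.
Count: 3.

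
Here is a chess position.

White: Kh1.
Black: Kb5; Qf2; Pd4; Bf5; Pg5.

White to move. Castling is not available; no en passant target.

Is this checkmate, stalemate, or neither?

White to move; white king on h1.
In check: no.
King squares — g1: attacked by Qf2; g2: attacked by Qf2; h2: attacked by Qf2.
Legal moves for White: none.
Not in check and no legal moves → stalemate.

stalemate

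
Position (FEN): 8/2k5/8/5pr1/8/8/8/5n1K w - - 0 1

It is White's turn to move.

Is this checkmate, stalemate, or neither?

White to move; white king on h1.
In check: no.
King squares — g1: attacked by Rg5; g2: attacked by Rg5; h2: attacked by Nf1.
Legal moves for White: none.
Not in check and no legal moves → stalemate.

stalemate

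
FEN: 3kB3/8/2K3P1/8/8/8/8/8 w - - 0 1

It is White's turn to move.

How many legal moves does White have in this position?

White to move; king on c6.
In check: no.
Legal moves: Bf7, Bd7, Kb7, Kd6, Kb6, Kd5, Kc5, Kb5, g7.
Count: 9.

9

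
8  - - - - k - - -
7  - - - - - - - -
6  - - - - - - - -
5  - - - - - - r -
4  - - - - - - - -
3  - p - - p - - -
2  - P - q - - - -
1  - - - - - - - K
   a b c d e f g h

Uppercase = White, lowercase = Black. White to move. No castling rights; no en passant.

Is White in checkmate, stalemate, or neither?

White to move; white king on h1.
In check: no.
King squares — g1: attacked by Rg5; g2: attacked by Qd2; h2: attacked by Qd2.
Legal moves for White: none.
Not in check and no legal moves → stalemate.

stalemate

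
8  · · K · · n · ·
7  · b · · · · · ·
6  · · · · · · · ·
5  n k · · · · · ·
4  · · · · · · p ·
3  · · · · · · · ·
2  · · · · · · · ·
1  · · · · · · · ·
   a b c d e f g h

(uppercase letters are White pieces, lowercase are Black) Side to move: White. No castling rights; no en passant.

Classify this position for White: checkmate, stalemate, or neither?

neither

White to move; white king on c8.
In check: yes, from the black bishop on b7.
Legal moves for White: Kd8, Kb8, Kc7.
White is in check but has 3 legal moves → neither.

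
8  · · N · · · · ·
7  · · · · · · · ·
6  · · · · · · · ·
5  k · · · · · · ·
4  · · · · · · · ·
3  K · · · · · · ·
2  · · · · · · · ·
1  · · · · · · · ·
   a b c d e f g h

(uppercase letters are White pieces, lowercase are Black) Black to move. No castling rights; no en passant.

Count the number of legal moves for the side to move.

Black to move; king on a5.
In check: no.
Legal moves: Ka6, Kb5.
Count: 2.

2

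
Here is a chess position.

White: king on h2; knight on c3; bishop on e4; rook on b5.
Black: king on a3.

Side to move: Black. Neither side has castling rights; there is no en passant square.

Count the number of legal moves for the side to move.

0

Black to move; king on a3.
In check: no.
Legal moves: none.
Count: 0.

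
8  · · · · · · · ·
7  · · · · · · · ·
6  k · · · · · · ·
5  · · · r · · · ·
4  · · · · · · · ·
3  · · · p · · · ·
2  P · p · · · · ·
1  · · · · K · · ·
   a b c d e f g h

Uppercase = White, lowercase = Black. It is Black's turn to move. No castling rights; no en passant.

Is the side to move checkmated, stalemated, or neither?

neither

Black to move; black king on a6.
In check: no.
Legal moves for Black include: Kb7, Ka7, Kb6, Kb5, Ka5, Rd8, Rd7, Rd6, Rh5, Rg5, Rf5, Re5+, Rc5, Rb5, Ra5, Rd4, d2+, c1=Q+, ... (list truncated; more exist).
Black has legal moves and is not in check → neither.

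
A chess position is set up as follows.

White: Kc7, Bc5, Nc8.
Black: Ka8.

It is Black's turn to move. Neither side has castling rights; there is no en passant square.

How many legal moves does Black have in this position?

Black to move; king on a8.
In check: no.
Legal moves: none.
Count: 0.

0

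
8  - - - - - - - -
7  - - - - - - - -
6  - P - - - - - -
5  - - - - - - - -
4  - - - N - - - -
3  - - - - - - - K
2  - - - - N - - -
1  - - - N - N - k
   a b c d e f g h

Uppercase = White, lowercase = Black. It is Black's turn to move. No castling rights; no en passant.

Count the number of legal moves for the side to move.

0

Black to move; king on h1.
In check: no.
Legal moves: none.
Count: 0.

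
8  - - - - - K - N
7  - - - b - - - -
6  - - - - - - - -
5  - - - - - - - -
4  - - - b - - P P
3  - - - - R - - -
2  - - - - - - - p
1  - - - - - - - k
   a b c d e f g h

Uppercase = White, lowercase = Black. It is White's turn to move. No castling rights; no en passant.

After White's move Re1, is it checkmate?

After Re1: black king on h1; in check: yes, from the white rook on e1.
Black has 2 legal replies: Kg2, Bg1.
In check but a legal move exists → not checkmate.

no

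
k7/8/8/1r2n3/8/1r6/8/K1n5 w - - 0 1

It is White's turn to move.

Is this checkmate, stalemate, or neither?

stalemate

White to move; white king on a1.
In check: no.
King squares — b1: attacked by Rb3; a2: attacked by Nc1; b2: attacked by Rb3.
Legal moves for White: none.
Not in check and no legal moves → stalemate.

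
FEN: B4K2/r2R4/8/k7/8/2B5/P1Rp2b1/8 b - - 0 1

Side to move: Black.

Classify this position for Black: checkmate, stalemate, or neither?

Black to move; black king on a5.
In check: yes, from the white bishop on c3.
King squares — a4: available; b4: attacked by Bc3; b5: available; a6: available; b6: available.
Legal moves for Black: Kb6, Ka6, Kb5, Ka4.
Black is in check but has 4 legal moves → neither.

neither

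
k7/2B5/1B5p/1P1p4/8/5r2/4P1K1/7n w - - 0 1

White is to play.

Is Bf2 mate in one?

After Bf2: black king on a8; in check: no.
Black is not in check, so this cannot be checkmate.

no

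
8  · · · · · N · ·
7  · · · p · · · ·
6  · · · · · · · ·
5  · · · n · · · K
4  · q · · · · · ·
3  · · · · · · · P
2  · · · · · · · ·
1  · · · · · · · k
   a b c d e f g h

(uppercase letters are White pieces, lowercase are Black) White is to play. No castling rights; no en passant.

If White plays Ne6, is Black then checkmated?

no

After Ne6: black king on h1; in check: no.
Black is not in check, so this cannot be checkmate.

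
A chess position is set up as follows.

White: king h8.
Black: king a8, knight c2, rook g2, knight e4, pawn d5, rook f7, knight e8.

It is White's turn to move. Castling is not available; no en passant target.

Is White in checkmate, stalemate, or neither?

stalemate

White to move; white king on h8.
In check: no.
King squares — g7: attacked by Rg2; h7: attacked by Rf7; g8: attacked by Rg2.
Legal moves for White: none.
Not in check and no legal moves → stalemate.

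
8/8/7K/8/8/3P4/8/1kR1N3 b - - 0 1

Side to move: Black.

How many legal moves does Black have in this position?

3

Black to move; king on b1.
In check: yes, from the white rook on c1.
Legal moves: Kb2, Ka2, Kxc1.
Count: 3.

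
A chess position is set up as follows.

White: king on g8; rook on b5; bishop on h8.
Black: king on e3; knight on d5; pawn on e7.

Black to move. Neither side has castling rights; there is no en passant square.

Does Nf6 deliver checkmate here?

no

After Nf6: white king on g8; in check: yes, from the black knight on f6.
White has 4 legal replies: Kf8, Kg7, Kf7, Bxf6.
In check but a legal move exists → not checkmate.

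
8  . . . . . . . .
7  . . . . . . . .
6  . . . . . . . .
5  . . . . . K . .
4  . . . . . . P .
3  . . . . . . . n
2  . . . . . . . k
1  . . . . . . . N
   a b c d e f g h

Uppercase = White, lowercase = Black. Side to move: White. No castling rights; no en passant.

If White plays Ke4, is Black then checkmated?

no

After Ke4: black king on h2; in check: no.
Black is not in check, so this cannot be checkmate.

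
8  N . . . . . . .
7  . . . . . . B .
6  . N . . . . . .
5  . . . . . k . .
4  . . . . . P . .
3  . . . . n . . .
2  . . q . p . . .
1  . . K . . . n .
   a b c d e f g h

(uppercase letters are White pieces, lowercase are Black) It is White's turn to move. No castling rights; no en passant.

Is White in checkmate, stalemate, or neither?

White to move; white king on c1.
In check: yes, from the black queen on c2.
King squares — b1: attacked by Qc2; d1: attacked by Qc2; b2: attacked by Qc2; c2: attacked by Ne3; d2: attacked by Qc2.
Legal moves for White: none.
In check with no legal moves → checkmate.

checkmate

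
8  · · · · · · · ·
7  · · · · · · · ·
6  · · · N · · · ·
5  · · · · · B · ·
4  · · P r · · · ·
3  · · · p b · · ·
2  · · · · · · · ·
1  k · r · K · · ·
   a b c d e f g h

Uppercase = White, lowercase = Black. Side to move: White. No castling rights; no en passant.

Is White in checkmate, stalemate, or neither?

White to move; white king on e1.
In check: yes, from the black rook on c1.
King squares — d1: attacked by Rc1; f1: attacked by Rc1; d2: attacked by Be3; e2: attacked by Pd3; f2: attacked by Be3.
Legal moves for White: none.
In check with no legal moves → checkmate.

checkmate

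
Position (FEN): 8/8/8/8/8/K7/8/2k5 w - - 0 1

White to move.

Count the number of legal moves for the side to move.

White to move; king on a3.
In check: no.
Legal moves: Kb4, Ka4, Kb3, Ka2.
Count: 4.

4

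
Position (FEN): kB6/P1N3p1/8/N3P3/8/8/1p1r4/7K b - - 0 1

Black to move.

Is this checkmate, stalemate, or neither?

checkmate

Black to move; black king on a8.
In check: yes, from the white knight on c7.
King squares — a7: attacked by Bb8; b7: attacked by Na5; b8: attacked by Pa7.
Legal moves for Black: none.
In check with no legal moves → checkmate.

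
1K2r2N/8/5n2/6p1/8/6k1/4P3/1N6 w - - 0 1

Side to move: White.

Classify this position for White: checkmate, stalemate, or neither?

White to move; white king on b8.
In check: yes, from the black rook on e8.
Legal moves for White: Kc7, Kb7, Ka7.
White is in check but has 3 legal moves → neither.

neither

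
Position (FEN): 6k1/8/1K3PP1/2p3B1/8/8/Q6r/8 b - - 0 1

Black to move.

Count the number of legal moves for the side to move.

4

Black to move; king on g8.
In check: yes, from the white queen on a2.
Legal moves: Kh8, Kf8, Rxa2, c4.
Count: 4.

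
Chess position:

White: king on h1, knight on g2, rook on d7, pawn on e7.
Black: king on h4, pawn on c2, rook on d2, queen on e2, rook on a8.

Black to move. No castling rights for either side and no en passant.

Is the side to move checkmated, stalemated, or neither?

neither

Black to move; black king on h4.
In check: yes, from the white knight on g2.
King squares — g3: available; h3: available; g4: available; g5: available; h5: available.
Legal moves for Black: Kh5, Kg5, Kg4, Kh3, Kg3, Qxg2#.
Black is in check but has 6 legal moves → neither.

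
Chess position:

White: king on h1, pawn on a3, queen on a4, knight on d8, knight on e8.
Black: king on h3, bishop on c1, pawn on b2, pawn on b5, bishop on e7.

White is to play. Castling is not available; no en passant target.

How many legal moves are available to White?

White to move; king on h1.
In check: no.
Legal moves: Ng7, Nc7, Nf6, Nd6, Nf7, Nb7, Ne6, Nc6, Qa8, Qa7, Qa6, Qxb5, Qa5, Qh4+, Qg4+, Qf4, Qe4, Qd4, Qc4, Qb4, Qb3+, Qc2, Qd1, Kg1.
Count: 24.

24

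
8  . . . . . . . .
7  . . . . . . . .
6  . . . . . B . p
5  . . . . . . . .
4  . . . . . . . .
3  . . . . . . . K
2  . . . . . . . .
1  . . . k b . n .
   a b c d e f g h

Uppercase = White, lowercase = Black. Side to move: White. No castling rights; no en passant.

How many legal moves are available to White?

White to move; king on h3.
In check: yes, from the black knight on g1.
Legal moves: Kg4, Kh2, Kg2.
Count: 3.

3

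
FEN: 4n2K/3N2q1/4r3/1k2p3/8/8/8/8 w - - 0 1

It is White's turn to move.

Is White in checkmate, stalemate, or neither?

checkmate

White to move; white king on h8.
In check: yes, from the black queen on g7.
King squares — g7: attacked by Ne8; h7: attacked by Qg7; g8: attacked by Qg7.
Legal moves for White: none.
In check with no legal moves → checkmate.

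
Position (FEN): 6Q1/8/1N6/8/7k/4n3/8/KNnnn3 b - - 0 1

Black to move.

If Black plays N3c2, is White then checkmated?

yes

After N3c2: white king on a1; in check: yes, from the black knight on c2.
King squares — b1: own knight; a2: attacked by Nc1; b2: attacked by Nd1.
White has no legal moves → checkmate.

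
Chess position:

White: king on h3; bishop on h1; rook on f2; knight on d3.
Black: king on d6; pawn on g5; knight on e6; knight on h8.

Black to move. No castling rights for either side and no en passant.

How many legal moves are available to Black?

Black to move; king on d6.
In check: no.
Legal moves: Nf7, Ng6, Nf8, Nd8, Ng7, Nc7, Nc5, Nf4+, Nd4, Ke7, Kd7, Kc7, g4+.
Count: 13.

13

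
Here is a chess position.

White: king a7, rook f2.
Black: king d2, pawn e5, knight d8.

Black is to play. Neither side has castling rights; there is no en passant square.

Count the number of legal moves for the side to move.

6

Black to move; king on d2.
In check: yes, from the white rook on f2.
Legal moves: Ke3, Kd3, Kc3, Ke1, Kd1, Kc1.
Count: 6.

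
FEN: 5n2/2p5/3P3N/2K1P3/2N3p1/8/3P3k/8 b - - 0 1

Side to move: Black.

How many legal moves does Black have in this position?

12

Black to move; king on h2.
In check: no.
Legal moves: Nh7, Nd7+, Ng6, Ne6+, Kh3, Kg3, Kg2, Kh1, Kg1, cxd6+, c6, g3.
Count: 12.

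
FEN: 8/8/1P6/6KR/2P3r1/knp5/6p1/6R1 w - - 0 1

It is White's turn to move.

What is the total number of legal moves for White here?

White to move; king on g5.
In check: yes, from the black rook on g4.
Legal moves: Kh6, Kf6, Kf5, Kxg4.
Count: 4.

4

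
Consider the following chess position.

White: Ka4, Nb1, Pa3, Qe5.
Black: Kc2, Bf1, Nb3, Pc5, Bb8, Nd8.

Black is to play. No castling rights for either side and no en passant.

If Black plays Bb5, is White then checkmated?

no

After Bb5: white king on a4; in check: yes, from the black bishop on b5.
White has 1 legal reply: Kxb5.
In check but a legal move exists → not checkmate.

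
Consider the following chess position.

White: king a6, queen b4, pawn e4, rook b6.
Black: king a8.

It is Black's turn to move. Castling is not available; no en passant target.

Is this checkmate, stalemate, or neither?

stalemate

Black to move; black king on a8.
In check: no.
King squares — a7: attacked by Ka6; b7: attacked by Ka6; b8: attacked by Rb6.
Legal moves for Black: none.
Not in check and no legal moves → stalemate.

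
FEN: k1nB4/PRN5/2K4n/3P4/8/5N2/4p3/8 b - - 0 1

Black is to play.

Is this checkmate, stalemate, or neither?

checkmate

Black to move; black king on a8.
In check: yes, from the white knight on c7.
King squares — a7: attacked by Rb7; b7: attacked by Kc6; b8: attacked by Pa7.
Legal moves for Black: none.
In check with no legal moves → checkmate.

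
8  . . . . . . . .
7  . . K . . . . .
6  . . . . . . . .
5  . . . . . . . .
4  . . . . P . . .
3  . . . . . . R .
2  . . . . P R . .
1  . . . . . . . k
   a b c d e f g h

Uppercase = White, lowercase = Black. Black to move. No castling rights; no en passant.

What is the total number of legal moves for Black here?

Black to move; king on h1.
In check: no.
Legal moves: none.
Count: 0.

0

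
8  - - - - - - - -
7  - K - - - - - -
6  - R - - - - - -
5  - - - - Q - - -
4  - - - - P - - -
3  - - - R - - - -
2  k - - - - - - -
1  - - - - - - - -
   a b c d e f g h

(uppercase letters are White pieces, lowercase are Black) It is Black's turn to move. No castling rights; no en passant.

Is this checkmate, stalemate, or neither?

Black to move; black king on a2.
In check: no.
King squares — a1: attacked by Qe5; b1: attacked by Rb6; b2: attacked by Qe5; a3: attacked by Rd3; b3: attacked by Rd3.
Legal moves for Black: none.
Not in check and no legal moves → stalemate.

stalemate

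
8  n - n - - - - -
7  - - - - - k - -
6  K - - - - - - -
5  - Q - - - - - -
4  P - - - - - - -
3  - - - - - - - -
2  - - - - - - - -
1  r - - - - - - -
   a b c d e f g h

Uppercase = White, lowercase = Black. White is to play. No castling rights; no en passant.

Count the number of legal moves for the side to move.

White to move; king on a6.
In check: no.
Legal moves: Kb7, Ka5, Qe8+, Qb8, Qd7+, Qb7+, Qc6, Qb6, Qh5+, Qg5, Qf5+, Qe5, Qd5+, Qc5, Qa5, Qc4+, Qb4, Qd3, Qb3+, Qe2, Qb2, Qf1+, Qb1, a5.
Count: 24.

24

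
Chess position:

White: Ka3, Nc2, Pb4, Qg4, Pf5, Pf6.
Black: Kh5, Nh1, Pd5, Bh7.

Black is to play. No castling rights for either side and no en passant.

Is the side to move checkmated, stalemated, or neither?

Black to move; black king on h5.
In check: yes, from the white queen on g4.
Legal moves for Black: Kh6, Kxg4.
Black is in check but has 2 legal moves → neither.

neither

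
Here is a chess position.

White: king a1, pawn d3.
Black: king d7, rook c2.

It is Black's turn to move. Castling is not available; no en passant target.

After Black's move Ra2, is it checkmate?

no

After Ra2: white king on a1; in check: yes, from the black rook on a2.
White has 2 legal replies: Kxa2, Kb1.
In check but a legal move exists → not checkmate.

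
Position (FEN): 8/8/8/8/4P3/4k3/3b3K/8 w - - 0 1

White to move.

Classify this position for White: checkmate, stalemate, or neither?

White to move; white king on h2.
In check: no.
Legal moves for White: Kh3, Kg3, Kg2, Kh1, Kg1, e5.
White has 6 legal moves and is not in check → neither.

neither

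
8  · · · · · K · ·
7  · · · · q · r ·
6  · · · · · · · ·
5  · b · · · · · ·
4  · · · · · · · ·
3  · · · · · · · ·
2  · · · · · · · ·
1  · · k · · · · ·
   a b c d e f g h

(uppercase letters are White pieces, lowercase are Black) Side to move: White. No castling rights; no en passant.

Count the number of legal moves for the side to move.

White to move; king on f8.
In check: yes, from the black queen on e7.
Legal moves: none.
Count: 0.

0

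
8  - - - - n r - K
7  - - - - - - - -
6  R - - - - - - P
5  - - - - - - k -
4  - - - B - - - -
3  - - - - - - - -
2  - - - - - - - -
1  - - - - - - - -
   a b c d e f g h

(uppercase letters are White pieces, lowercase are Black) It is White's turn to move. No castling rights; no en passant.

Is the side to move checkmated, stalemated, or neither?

neither

White to move; white king on h8.
In check: yes, from the black rook on f8.
Legal moves for White: Kh7.
White is in check but has 1 legal move → neither.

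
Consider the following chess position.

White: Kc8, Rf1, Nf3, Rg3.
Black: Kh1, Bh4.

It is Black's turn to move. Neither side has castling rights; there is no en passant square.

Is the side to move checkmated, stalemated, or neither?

Black to move; black king on h1.
In check: yes, from the white rook on f1.
King squares — g1: attacked by Rf1; g2: attacked by Rg3; h2: attacked by Nf3.
Legal moves for Black: none.
In check with no legal moves → checkmate.

checkmate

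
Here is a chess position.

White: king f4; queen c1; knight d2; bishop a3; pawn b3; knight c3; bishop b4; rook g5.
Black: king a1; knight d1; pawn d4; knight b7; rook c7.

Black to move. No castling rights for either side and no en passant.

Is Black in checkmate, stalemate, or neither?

Black to move; black king on a1.
In check: yes, from the white queen on c1.
King squares — b1: attacked by Qc1; a2: attacked by Nc3; b2: attacked by Qc1.
Legal moves for Black: none.
In check with no legal moves → checkmate.

checkmate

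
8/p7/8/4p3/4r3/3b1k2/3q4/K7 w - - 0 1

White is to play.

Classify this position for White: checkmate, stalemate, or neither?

stalemate

White to move; white king on a1.
In check: no.
King squares — b1: attacked by Bd3; a2: attacked by Qd2; b2: attacked by Qd2.
Legal moves for White: none.
Not in check and no legal moves → stalemate.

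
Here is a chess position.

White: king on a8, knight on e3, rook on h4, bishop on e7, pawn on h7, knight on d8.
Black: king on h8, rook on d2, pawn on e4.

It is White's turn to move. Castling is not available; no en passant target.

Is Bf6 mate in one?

After Bf6: black king on h8; in check: yes, from the white bishop on f6.
King squares — g7: attacked by Bf6; h7: attacked by Rh4; g8: attacked by Ph7.
Black has no legal moves → checkmate.

yes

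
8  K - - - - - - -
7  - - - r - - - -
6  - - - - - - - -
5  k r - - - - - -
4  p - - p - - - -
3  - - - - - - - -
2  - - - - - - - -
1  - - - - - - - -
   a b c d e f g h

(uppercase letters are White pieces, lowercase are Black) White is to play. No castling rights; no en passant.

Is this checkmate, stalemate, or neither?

stalemate

White to move; white king on a8.
In check: no.
King squares — a7: attacked by Rd7; b7: attacked by Rb5; b8: attacked by Rb5.
Legal moves for White: none.
Not in check and no legal moves → stalemate.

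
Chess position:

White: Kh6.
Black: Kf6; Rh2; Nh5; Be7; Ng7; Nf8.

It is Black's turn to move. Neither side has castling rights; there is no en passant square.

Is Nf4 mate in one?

yes

After Nf4: white king on h6; in check: yes, from the black rook on h2.
King squares — g5: attacked by Kf6; h5: attacked by Rh2; g6: attacked by Nf4; g7: attacked by Kf6; h7: attacked by Rh2.
White has no legal moves → checkmate.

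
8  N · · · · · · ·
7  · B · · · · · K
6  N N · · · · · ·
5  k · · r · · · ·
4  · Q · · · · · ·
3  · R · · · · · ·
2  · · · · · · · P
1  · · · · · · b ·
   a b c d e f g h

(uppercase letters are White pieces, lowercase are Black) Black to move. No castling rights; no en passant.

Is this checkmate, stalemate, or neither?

checkmate

Black to move; black king on a5.
In check: yes, from the white queen on b4.
King squares — a4: attacked by Qb4; b4: attacked by Rb3; b5: attacked by Qb4; a6: attacked by Bb7; b6: attacked by Qb4.
Legal moves for Black: none.
In check with no legal moves → checkmate.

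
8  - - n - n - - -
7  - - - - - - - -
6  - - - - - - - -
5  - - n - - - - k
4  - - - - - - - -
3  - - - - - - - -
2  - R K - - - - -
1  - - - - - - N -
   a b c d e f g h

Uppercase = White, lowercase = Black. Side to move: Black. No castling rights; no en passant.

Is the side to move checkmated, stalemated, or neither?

neither

Black to move; black king on h5.
In check: no.
Legal moves for Black include: Ng7, Nc7, Nf6, Ned6, Ne7, Na7, Ncd6, Nb6, Kh6, Kg6, Kg5, Kh4, Kg4, Nd7, Nb7, Ne6, Na6, Ne4, ... (list truncated; more exist).
Black has legal moves and is not in check → neither.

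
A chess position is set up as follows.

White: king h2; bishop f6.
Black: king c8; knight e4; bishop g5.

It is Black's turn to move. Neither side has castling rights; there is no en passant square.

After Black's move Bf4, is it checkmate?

After Bf4: white king on h2; in check: yes, from the black bishop on f4.
White has 4 legal replies: Kh3, Kg2, Kh1, Kg1.
In check but a legal move exists → not checkmate.

no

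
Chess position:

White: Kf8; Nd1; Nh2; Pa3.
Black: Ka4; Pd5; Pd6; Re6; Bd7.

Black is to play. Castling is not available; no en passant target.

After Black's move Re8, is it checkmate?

After Re8: white king on f8; in check: yes, from the black rook on e8.
White has 2 legal replies: Kg7, Kf7.
In check but a legal move exists → not checkmate.

no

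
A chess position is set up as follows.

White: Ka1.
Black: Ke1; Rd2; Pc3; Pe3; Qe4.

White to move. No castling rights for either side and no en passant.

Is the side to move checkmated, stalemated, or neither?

White to move; white king on a1.
In check: no.
King squares — b1: attacked by Qe4; a2: attacked by Rd2; b2: attacked by Rd2.
Legal moves for White: none.
Not in check and no legal moves → stalemate.

stalemate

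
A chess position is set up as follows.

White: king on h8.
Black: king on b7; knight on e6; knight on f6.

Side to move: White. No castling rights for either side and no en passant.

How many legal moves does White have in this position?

0

White to move; king on h8.
In check: no.
Legal moves: none.
Count: 0.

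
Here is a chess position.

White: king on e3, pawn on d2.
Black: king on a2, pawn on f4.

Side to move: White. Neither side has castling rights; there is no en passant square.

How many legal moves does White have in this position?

7

White to move; king on e3.
In check: yes, from the black pawn on f4.
Legal moves: Kxf4, Ke4, Kd4, Kf3, Kd3, Kf2, Ke2.
Count: 7.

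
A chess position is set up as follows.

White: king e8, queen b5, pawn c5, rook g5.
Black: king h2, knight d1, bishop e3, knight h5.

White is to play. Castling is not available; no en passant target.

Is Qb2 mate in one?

no

After Qb2: black king on h2; in check: yes, from the white queen on b2.
Black has 6 legal replies: Kh3, Kh1, Bf2, Bd2, Nf2, Nxb2.
In check but a legal move exists → not checkmate.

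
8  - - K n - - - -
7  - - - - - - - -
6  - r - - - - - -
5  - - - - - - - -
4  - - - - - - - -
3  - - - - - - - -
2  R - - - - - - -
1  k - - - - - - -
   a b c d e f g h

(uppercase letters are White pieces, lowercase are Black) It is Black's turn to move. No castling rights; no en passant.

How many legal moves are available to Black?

Black to move; king on a1.
In check: yes, from the white rook on a2.
Legal moves: Kxa2, Kb1.
Count: 2.

2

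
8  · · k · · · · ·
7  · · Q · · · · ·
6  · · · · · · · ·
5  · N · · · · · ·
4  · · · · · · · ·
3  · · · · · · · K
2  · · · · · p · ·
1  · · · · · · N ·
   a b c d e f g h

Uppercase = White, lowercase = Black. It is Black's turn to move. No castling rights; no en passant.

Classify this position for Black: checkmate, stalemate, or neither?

checkmate

Black to move; black king on c8.
In check: yes, from the white queen on c7.
King squares — b7: attacked by Qc7; c7: attacked by Nb5; d7: attacked by Qc7; b8: attacked by Qc7; d8: attacked by Qc7.
Legal moves for Black: none.
In check with no legal moves → checkmate.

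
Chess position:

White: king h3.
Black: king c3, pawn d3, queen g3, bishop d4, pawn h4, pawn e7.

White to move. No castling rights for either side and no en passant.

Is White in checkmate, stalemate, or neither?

White to move; white king on h3.
In check: yes, from the black queen on g3.
King squares — g2: attacked by Qg3; h2: attacked by Qg3; g3: attacked by Ph4; g4: attacked by Qg3; h4: attacked by Qg3.
Legal moves for White: none.
In check with no legal moves → checkmate.

checkmate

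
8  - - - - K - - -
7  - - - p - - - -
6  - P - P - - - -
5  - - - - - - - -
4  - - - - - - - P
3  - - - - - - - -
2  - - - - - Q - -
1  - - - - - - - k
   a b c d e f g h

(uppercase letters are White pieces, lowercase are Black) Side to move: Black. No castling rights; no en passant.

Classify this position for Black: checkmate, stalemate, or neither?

stalemate

Black to move; black king on h1.
In check: no.
King squares — g1: attacked by Qf2; g2: attacked by Qf2; h2: attacked by Qf2.
Legal moves for Black: none.
Not in check and no legal moves → stalemate.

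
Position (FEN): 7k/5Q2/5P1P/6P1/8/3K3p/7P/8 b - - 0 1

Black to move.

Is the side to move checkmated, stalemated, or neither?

stalemate

Black to move; black king on h8.
In check: no.
King squares — g7: attacked by Pf6; h7: attacked by Qf7; g8: attacked by Qf7.
Legal moves for Black: none.
Not in check and no legal moves → stalemate.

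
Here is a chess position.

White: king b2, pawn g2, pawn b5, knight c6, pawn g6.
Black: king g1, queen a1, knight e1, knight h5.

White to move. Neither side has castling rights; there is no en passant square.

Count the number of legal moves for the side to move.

White to move; king on b2.
In check: yes, from the black queen on a1.
Legal moves: Kb3, Kxa1.
Count: 2.

2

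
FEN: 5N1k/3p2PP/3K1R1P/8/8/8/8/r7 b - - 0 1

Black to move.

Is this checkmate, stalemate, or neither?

checkmate

Black to move; black king on h8.
In check: yes, from the white pawn on g7.
King squares — g7: attacked by Ph6; h7: attacked by Nf8; g8: attacked by Ph7.
Legal moves for Black: none.
In check with no legal moves → checkmate.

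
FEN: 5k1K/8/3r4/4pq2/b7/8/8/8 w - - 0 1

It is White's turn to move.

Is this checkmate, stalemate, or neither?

White to move; white king on h8.
In check: no.
King squares — g7: attacked by Kf8; h7: attacked by Qf5; g8: attacked by Kf8.
Legal moves for White: none.
Not in check and no legal moves → stalemate.

stalemate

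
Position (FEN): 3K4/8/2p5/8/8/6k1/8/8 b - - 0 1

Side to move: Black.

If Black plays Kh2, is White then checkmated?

After Kh2: white king on d8; in check: no.
White is not in check, so this cannot be checkmate.

no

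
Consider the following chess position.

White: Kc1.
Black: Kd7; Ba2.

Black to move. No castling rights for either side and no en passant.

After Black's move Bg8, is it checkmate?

no

After Bg8: white king on c1; in check: no.
White is not in check, so this cannot be checkmate.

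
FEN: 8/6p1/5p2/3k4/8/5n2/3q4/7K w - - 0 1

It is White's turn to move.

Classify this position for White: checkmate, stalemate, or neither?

stalemate

White to move; white king on h1.
In check: no.
King squares — g1: attacked by Nf3; g2: attacked by Qd2; h2: attacked by Qd2.
Legal moves for White: none.
Not in check and no legal moves → stalemate.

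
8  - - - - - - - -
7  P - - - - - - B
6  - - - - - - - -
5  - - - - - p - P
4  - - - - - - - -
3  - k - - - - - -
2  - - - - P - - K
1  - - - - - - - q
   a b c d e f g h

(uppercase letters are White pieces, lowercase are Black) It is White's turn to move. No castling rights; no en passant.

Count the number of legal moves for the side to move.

2

White to move; king on h2.
In check: yes, from the black queen on h1.
Legal moves: Kg3, Kxh1.
Count: 2.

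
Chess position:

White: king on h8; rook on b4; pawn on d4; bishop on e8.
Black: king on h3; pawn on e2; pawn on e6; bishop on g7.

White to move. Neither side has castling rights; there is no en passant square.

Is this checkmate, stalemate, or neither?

neither

White to move; white king on h8.
In check: yes, from the black bishop on g7.
King squares — g7: available; h7: available; g8: available.
Legal moves for White: Kg8, Kh7, Kxg7.
White is in check but has 3 legal moves → neither.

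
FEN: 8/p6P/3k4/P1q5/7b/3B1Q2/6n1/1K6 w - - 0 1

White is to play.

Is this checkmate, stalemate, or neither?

White to move; white king on b1.
In check: no.
Legal moves for White include: Qf8+, Qa8, Qf7, Qb7, Qf6+, Qc6+, Qh5, Qf5, Qd5+, Qg4, Qf4+, Qe4, Qh3, Qg3+, Qe3, Qxg2, Qf2, Qe2, ... (list truncated; more exist).
White has legal moves and is not in check → neither.

neither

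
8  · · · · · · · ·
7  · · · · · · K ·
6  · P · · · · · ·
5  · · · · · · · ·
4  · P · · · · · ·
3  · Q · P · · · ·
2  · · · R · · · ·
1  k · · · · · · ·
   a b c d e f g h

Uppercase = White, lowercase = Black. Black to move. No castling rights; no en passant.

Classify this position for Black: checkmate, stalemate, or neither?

stalemate

Black to move; black king on a1.
In check: no.
King squares — b1: attacked by Qb3; a2: attacked by Rd2; b2: attacked by Rd2.
Legal moves for Black: none.
Not in check and no legal moves → stalemate.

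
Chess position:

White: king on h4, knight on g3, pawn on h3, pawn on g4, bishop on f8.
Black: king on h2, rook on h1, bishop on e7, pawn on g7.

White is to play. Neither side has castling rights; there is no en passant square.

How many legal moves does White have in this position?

3

White to move; king on h4.
In check: yes, from the black bishop on e7.
Legal moves: Kh5, Bxe7, g5.
Count: 3.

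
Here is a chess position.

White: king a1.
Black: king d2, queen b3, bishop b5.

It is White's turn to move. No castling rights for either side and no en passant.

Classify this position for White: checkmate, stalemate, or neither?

White to move; white king on a1.
In check: no.
King squares — b1: attacked by Qb3; a2: attacked by Qb3; b2: attacked by Qb3.
Legal moves for White: none.
Not in check and no legal moves → stalemate.

stalemate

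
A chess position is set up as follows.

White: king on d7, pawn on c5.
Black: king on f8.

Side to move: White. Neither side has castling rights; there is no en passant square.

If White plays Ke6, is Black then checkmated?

After Ke6: black king on f8; in check: no.
Black is not in check, so this cannot be checkmate.

no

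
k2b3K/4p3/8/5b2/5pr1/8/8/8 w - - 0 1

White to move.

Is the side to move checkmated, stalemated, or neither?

stalemate

White to move; white king on h8.
In check: no.
King squares — g7: attacked by Rg4; h7: attacked by Bf5; g8: attacked by Rg4.
Legal moves for White: none.
Not in check and no legal moves → stalemate.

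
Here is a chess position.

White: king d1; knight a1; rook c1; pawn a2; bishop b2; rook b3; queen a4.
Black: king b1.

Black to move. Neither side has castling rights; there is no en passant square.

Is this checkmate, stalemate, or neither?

Black to move; black king on b1.
In check: yes, from the white rook on c1.
King squares — a1: attacked by Rc1; c1: attacked by Kd1; a2: attacked by Qa4; b2: attacked by Rb3; c2: attacked by Na1.
Legal moves for Black: none.
In check with no legal moves → checkmate.

checkmate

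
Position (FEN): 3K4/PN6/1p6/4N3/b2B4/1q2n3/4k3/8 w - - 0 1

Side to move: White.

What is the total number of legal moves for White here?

White to move; king on d8.
In check: no.
Legal moves: Kc8, Ke7, Kc7, Nd6, Nc5, Na5, Nf7, Nd7, Ng6, Nc6, Ng4, Nc4, Nf3, Nd3, Bxb6, Bc5, Bxe3, Bc3, Bb2, Ba1, a8=Q, a8=R, a8=B, a8=N.
Count: 24.

24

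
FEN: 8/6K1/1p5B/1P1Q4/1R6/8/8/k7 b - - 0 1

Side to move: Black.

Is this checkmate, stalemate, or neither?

Black to move; black king on a1.
In check: no.
King squares — b1: attacked by Rb4; a2: attacked by Qd5; b2: attacked by Rb4.
Legal moves for Black: none.
Not in check and no legal moves → stalemate.

stalemate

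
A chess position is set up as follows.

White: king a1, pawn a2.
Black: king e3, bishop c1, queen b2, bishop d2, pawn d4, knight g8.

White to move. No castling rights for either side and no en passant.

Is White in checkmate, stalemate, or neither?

checkmate

White to move; white king on a1.
In check: yes, from the black queen on b2.
King squares — b1: attacked by Qb2; a2: own pawn; b2: attacked by Bc1.
Legal moves for White: none.
In check with no legal moves → checkmate.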